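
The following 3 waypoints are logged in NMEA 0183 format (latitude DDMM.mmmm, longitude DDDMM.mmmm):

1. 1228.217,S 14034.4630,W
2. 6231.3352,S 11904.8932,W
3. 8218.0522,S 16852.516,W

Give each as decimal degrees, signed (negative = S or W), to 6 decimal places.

1. -12.470283, -140.574383
2. -62.522253, -119.081553
3. -82.300870, -168.875267

Point 1:
  Lat: degrees = first 2 digits = 12, minutes = 28.217; 12 + 28.217/60 = 12.4702833
  S → negative
  Lon: split at 3 digits → 140° and 34.463′; 140 + 34.463/60 = 140.5743833
  hemisphere W, so the sign is −
Point 2:
  Latitude: split at 2 digits → 62° and 31.3352′; 62 + 31.3352/60 = 62.5222533
  hemisphere S, so the sign is −
  Longitude: degrees = first 3 digits = 119, minutes = 4.8932; 119 + 4.8932/60 = 119.0815533
  hemisphere W, so the sign is −
Point 3:
  Latitude: degrees = first 2 digits = 82, minutes = 18.0522; 82 + 18.0522/60 = 82.3008700
  S ⇒ negate
  Lon: degrees = first 3 digits = 168, minutes = 52.516; 168 + 52.516/60 = 168.8752667
  W → negative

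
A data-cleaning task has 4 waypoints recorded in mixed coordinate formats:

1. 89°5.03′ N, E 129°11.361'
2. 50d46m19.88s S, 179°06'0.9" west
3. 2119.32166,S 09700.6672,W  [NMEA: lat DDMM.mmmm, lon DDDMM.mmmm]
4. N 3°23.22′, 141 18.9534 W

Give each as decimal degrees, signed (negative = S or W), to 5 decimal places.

1. 89.08383, 129.18935
2. -50.77219, -179.10025
3. -21.32203, -97.01112
4. 3.38700, -141.31589

Point 1:
  Lat: 5.03′ = 0.083833°; total 89.083833
  N → positive
  Longitude: 129 + 11.361/60 = 129.189350
  E → positive
Point 2:
  φ: 46′ + 19.88″ = 46.33133′; 50 + 46.33133/60 = 50.772189
  S ⇒ negate
  Lon: 6′ + 0.9″ = 6.01500′; 179 + 6.01500/60 = 179.100250
  hemisphere W, so the sign is −
Point 3:
  φ: degrees = first 2 digits = 21, minutes = 19.32166; 21 + 19.32166/60 = 21.322028
  hemisphere S, so the sign is −
  λ: degrees = first 3 digits = 97, minutes = 0.6672; 97 + 0.6672/60 = 97.011120
  hemisphere W, so the sign is −
Point 4:
  φ: 23.22′ = 0.387000°; total 3.387000
  N ⇒ keep positive
  Lon: 18.9534′ = 0.315890°; total 141.315890
  W ⇒ negate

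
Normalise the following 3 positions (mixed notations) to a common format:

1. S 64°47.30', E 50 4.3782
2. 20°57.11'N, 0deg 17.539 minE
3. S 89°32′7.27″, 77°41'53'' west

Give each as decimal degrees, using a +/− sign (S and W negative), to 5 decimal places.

Point 1:
  Lat: 47.3′ = 0.788333°; total 64.788333
  S → negative
  Longitude: 4.3782′ = 0.072970°; total 50.072970
  E ⇒ keep positive
Point 2:
  φ: 57.11′ = 0.951833°; total 20.951833
  N ⇒ keep positive
  Lon: 17.539′ = 0.292317°; total 0.292317
  E → positive
Point 3:
  φ: 89 + 32/60 + 7.27/3600 = 89.535353
  S ⇒ negate
  Longitude: 77° + 41/60 + 53/3600 = 77 + 0.683333 + 0.014722 = 77.698056
  hemisphere W, so the sign is −

1. -64.78833, 50.07297
2. 20.95183, 0.29232
3. -89.53535, -77.69806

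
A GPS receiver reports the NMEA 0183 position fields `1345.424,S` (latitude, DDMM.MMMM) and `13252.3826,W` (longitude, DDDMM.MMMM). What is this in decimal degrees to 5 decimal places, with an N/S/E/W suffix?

Latitude: degrees = first 2 digits = 13, minutes = 45.424; 13 + 45.424/60 = 13.757067
λ: split at 3 digits → 132° and 52.3826′; 132 + 52.3826/60 = 132.873043

13.75707° S, 132.87304° W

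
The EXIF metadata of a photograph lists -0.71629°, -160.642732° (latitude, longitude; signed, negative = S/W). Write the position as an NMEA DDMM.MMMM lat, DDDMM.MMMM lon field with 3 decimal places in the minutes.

0042.977,S / 16038.564,W

Latitude is negative → S; |value| = 0.716290
φ: fractional part 0.716290 → 42.97740 minutes
Longitude is negative → W; |value| = 160.642732
λ: minutes = (160.642732 − 160) × 60 = 38.56392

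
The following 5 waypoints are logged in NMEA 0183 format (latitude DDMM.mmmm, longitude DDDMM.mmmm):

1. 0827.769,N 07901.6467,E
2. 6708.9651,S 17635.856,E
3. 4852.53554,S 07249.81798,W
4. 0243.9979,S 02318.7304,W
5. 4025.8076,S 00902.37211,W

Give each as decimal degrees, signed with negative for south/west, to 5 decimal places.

Point 1:
  Lat: degrees = first 2 digits = 8, minutes = 27.769; 8 + 27.769/60 = 8.462817
  N → positive
  λ: split at 3 digits → 079° and 1.6467′; 79 + 1.6467/60 = 79.027445
  E ⇒ keep positive
Point 2:
  Latitude: degrees = first 2 digits = 67, minutes = 8.9651; 67 + 8.9651/60 = 67.149418
  S ⇒ negate
  λ: split at 3 digits → 176° and 35.856′; 176 + 35.856/60 = 176.597600
  E ⇒ keep positive
Point 3:
  φ: degrees = first 2 digits = 48, minutes = 52.53554; 48 + 52.53554/60 = 48.875592
  hemisphere S, so the sign is −
  Lon: split at 3 digits → 072° and 49.81798′; 72 + 49.81798/60 = 72.830300
  W ⇒ negate
Point 4:
  Lat: split at 2 digits → 02° and 43.9979′; 2 + 43.9979/60 = 2.733298
  hemisphere S, so the sign is −
  λ: split at 3 digits → 023° and 18.7304′; 23 + 18.7304/60 = 23.312173
  hemisphere W, so the sign is −
Point 5:
  φ: degrees = first 2 digits = 40, minutes = 25.8076; 40 + 25.8076/60 = 40.430127
  S → negative
  Longitude: degrees = first 3 digits = 9, minutes = 2.37211; 9 + 2.37211/60 = 9.039535
  hemisphere W, so the sign is −

1. 8.46282, 79.02745
2. -67.14942, 176.59760
3. -48.87559, -72.83030
4. -2.73330, -23.31217
5. -40.43013, -9.03954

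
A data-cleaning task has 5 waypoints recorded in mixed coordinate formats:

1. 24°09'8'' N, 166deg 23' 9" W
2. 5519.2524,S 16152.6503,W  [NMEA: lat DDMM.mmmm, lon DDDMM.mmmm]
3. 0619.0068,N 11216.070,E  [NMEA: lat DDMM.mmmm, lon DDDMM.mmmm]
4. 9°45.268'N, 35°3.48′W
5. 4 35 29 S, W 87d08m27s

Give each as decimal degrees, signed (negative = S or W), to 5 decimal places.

1. 24.15222, -166.38583
2. -55.32087, -161.87751
3. 6.31678, 112.26783
4. 9.75447, -35.05800
5. -4.59139, -87.14083

Point 1:
  Lat: 24° + 9/60 + 8/3600 = 24 + 0.150000 + 0.002222 = 24.152222
  N ⇒ keep positive
  λ: 23′ + 9″ = 23.15000′; 166 + 23.15000/60 = 166.385833
  hemisphere W, so the sign is −
Point 2:
  Latitude: split at 2 digits → 55° and 19.2524′; 55 + 19.2524/60 = 55.320873
  S → negative
  Lon: degrees = first 3 digits = 161, minutes = 52.6503; 161 + 52.6503/60 = 161.877505
  W ⇒ negate
Point 3:
  Lat: degrees = first 2 digits = 6, minutes = 19.0068; 6 + 19.0068/60 = 6.316780
  N ⇒ keep positive
  Longitude: degrees = first 3 digits = 112, minutes = 16.07; 112 + 16.07/60 = 112.267833
  E ⇒ keep positive
Point 4:
  φ: 45.268′ = 0.754467°; total 9.754467
  N ⇒ keep positive
  Longitude: 35 + 3.48/60 = 35.058000
  hemisphere W, so the sign is −
Point 5:
  φ: 4° + 35/60 + 29/3600 = 4 + 0.583333 + 0.008056 = 4.591389
  S → negative
  Lon: 8′ + 27″ = 8.45000′; 87 + 8.45000/60 = 87.140833
  W → negative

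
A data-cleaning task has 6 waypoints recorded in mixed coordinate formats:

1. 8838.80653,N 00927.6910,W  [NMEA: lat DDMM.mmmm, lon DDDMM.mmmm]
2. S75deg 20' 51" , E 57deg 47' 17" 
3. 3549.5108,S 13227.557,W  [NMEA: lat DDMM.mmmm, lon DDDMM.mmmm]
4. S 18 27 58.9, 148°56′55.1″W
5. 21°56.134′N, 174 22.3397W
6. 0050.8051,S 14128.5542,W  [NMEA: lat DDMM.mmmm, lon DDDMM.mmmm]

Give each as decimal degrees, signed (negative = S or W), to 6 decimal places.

Point 1:
  Latitude: split at 2 digits → 88° and 38.80653′; 88 + 38.80653/60 = 88.6467755
  N → positive
  Longitude: split at 3 digits → 009° and 27.691′; 9 + 27.691/60 = 9.4615167
  W ⇒ negate
Point 2:
  Latitude: 75° + 20/60 + 51/3600 = 75 + 0.333333 + 0.014167 = 75.3475000
  S → negative
  λ: 57 + 47/60 + 17/3600 = 57.7880556
  E ⇒ keep positive
Point 3:
  φ: degrees = first 2 digits = 35, minutes = 49.5108; 35 + 49.5108/60 = 35.8251800
  S ⇒ negate
  Longitude: degrees = first 3 digits = 132, minutes = 27.557; 132 + 27.557/60 = 132.4592833
  W → negative
Point 4:
  φ: 18 + 27/60 + 58.9/3600 = 18.4663611
  hemisphere S, so the sign is −
  λ: 56′ + 55.1″ = 56.91833′; 148 + 56.91833/60 = 148.9486389
  W → negative
Point 5:
  Lat: 56.134′ = 0.935567°; total 21.9355667
  N → positive
  Longitude: 22.3397′ = 0.372328°; total 174.3723283
  W ⇒ negate
Point 6:
  Lat: degrees = first 2 digits = 0, minutes = 50.8051; 0 + 50.8051/60 = 0.8467517
  hemisphere S, so the sign is −
  Longitude: split at 3 digits → 141° and 28.5542′; 141 + 28.5542/60 = 141.4759033
  W → negative

1. 88.646776, -9.461517
2. -75.347500, 57.788056
3. -35.825180, -132.459283
4. -18.466361, -148.948639
5. 21.935567, -174.372328
6. -0.846752, -141.475903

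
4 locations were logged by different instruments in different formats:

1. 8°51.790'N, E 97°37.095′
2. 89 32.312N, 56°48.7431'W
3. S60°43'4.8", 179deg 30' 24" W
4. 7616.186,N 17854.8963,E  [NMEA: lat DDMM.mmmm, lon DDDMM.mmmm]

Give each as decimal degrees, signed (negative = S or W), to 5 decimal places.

Point 1:
  φ: 8 + 51.79/60 = 8.863167
  N ⇒ keep positive
  λ: 37.095′ = 0.618250°; total 97.618250
  E → positive
Point 2:
  Lat: 89 + 32.312/60 = 89.538533
  N ⇒ keep positive
  Longitude: 56 + 48.7431/60 = 56.812385
  hemisphere W, so the sign is −
Point 3:
  Lat: 60 + 43/60 + 4.8/3600 = 60.718000
  S → negative
  λ: 179 + 30/60 + 24/3600 = 179.506667
  hemisphere W, so the sign is −
Point 4:
  Latitude: degrees = first 2 digits = 76, minutes = 16.186; 76 + 16.186/60 = 76.269767
  N → positive
  Longitude: degrees = first 3 digits = 178, minutes = 54.8963; 178 + 54.8963/60 = 178.914938
  E → positive

1. 8.86317, 97.61825
2. 89.53853, -56.81239
3. -60.71800, -179.50667
4. 76.26977, 178.91494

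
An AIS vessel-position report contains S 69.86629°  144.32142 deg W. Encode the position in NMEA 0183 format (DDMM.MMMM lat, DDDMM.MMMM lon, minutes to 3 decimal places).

6951.977,S / 14419.285,W

Latitude: 69° + 0.866290 × 60 = 69° 51.97740′
Longitude: fractional part 0.321420 → 19.28520 minutes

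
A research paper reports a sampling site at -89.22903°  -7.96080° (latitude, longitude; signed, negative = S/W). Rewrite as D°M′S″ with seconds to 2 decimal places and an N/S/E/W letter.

89°13′44.51″ S, 7°57′38.88″ W

Latitude is negative → S; |value| = 89.229030
Lat: 0.229030 × 60 = 13.74180′ → 13′, remainder × 60 = 44.5080″
Longitude is negative → W; |value| = 7.960800
λ: whole degrees 7; 57.64800′ → 57′ and 38.8800″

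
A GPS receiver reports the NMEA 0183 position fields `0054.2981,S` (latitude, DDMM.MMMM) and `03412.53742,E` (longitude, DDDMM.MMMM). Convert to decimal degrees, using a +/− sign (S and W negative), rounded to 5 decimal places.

-0.90497, 34.20896

Latitude: degrees = first 2 digits = 0, minutes = 54.2981; 0 + 54.2981/60 = 0.904968
S → negative
Lon: split at 3 digits → 034° and 12.53742′; 34 + 12.53742/60 = 34.208957
E ⇒ keep positive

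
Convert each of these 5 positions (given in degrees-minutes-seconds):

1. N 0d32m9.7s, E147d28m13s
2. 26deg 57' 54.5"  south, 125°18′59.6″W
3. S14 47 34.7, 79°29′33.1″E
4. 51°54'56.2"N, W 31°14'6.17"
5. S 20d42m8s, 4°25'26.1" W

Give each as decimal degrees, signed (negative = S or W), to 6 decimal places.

Point 1:
  Lat: 0° + 32/60 + 9.7/3600 = 0 + 0.533333 + 0.002694 = 0.5360278
  N ⇒ keep positive
  λ: 28′ + 13″ = 28.21667′; 147 + 28.21667/60 = 147.4702778
  E → positive
Point 2:
  Latitude: 26° + 57/60 + 54.5/3600 = 26 + 0.950000 + 0.015139 = 26.9651389
  hemisphere S, so the sign is −
  λ: 125° + 18/60 + 59.6/3600 = 125 + 0.300000 + 0.016556 = 125.3165556
  hemisphere W, so the sign is −
Point 3:
  Latitude: 47′ + 34.7″ = 47.57833′; 14 + 47.57833/60 = 14.7929722
  S ⇒ negate
  λ: 29′ + 33.1″ = 29.55167′; 79 + 29.55167/60 = 79.4925278
  E ⇒ keep positive
Point 4:
  φ: 54′ + 56.2″ = 54.93667′; 51 + 54.93667/60 = 51.9156111
  N → positive
  Lon: 14′ + 6.17″ = 14.10283′; 31 + 14.10283/60 = 31.2350472
  W → negative
Point 5:
  Latitude: 42′ + 8″ = 42.13333′; 20 + 42.13333/60 = 20.7022222
  S ⇒ negate
  Longitude: 25′ + 26.1″ = 25.43500′; 4 + 25.43500/60 = 4.4239167
  W → negative

1. 0.536028, 147.470278
2. -26.965139, -125.316556
3. -14.792972, 79.492528
4. 51.915611, -31.235047
5. -20.702222, -4.423917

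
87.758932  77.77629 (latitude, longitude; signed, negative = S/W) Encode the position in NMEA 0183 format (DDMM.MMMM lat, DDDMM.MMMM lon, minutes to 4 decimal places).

8745.5359,N / 07746.5774,E

φ: fractional part 0.758932 → 45.535920 minutes
λ: minutes = (77.776290 − 77) × 60 = 46.577400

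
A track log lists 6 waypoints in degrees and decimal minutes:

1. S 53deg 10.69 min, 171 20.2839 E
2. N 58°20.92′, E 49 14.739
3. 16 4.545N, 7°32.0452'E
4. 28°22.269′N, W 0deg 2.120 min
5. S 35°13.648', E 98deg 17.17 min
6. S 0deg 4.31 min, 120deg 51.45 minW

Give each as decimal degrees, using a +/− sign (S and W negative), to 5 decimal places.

Point 1:
  Latitude: 53 + 10.69/60 = 53.178167
  S ⇒ negate
  Lon: 20.2839′ = 0.338065°; total 171.338065
  E ⇒ keep positive
Point 2:
  Lat: 20.92′ = 0.348667°; total 58.348667
  N → positive
  λ: 14.739′ = 0.245650°; total 49.245650
  E ⇒ keep positive
Point 3:
  Latitude: 16 + 4.545/60 = 16.075750
  N → positive
  Longitude: 7 + 32.0452/60 = 7.534087
  E ⇒ keep positive
Point 4:
  φ: 22.269′ = 0.371150°; total 28.371150
  N ⇒ keep positive
  Longitude: 2.12′ = 0.035333°; total 0.035333
  hemisphere W, so the sign is −
Point 5:
  Lat: 35 + 13.648/60 = 35.227467
  S ⇒ negate
  λ: 17.17′ = 0.286167°; total 98.286167
  E → positive
Point 6:
  φ: 0 + 4.31/60 = 0.071833
  S ⇒ negate
  Lon: 51.45′ = 0.857500°; total 120.857500
  W ⇒ negate

1. -53.17817, 171.33807
2. 58.34867, 49.24565
3. 16.07575, 7.53409
4. 28.37115, -0.03533
5. -35.22747, 98.28617
6. -0.07183, -120.85750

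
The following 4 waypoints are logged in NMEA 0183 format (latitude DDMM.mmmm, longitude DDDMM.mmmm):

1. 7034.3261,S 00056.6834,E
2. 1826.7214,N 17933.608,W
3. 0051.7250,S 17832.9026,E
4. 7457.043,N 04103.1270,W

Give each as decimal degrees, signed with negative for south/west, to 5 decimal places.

1. -70.57210, 0.94472
2. 18.44536, -179.56013
3. -0.86208, 178.54838
4. 74.95072, -41.05212

Point 1:
  Lat: degrees = first 2 digits = 70, minutes = 34.3261; 70 + 34.3261/60 = 70.572102
  S → negative
  Lon: split at 3 digits → 000° and 56.6834′; 0 + 56.6834/60 = 0.944723
  E ⇒ keep positive
Point 2:
  φ: split at 2 digits → 18° and 26.7214′; 18 + 26.7214/60 = 18.445357
  N → positive
  Lon: degrees = first 3 digits = 179, minutes = 33.608; 179 + 33.608/60 = 179.560133
  hemisphere W, so the sign is −
Point 3:
  φ: split at 2 digits → 00° and 51.725′; 0 + 51.725/60 = 0.862083
  S ⇒ negate
  Lon: split at 3 digits → 178° and 32.9026′; 178 + 32.9026/60 = 178.548377
  E ⇒ keep positive
Point 4:
  Latitude: degrees = first 2 digits = 74, minutes = 57.043; 74 + 57.043/60 = 74.950717
  N ⇒ keep positive
  Longitude: split at 3 digits → 041° and 3.127′; 41 + 3.127/60 = 41.052117
  W ⇒ negate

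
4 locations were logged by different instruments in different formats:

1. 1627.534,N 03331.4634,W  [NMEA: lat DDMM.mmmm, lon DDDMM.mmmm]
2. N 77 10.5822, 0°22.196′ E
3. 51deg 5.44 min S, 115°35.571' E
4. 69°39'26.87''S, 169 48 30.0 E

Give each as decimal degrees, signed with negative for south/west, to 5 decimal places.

1. 16.45890, -33.52439
2. 77.17637, 0.36993
3. -51.09067, 115.59285
4. -69.65746, 169.80833

Point 1:
  Latitude: degrees = first 2 digits = 16, minutes = 27.534; 16 + 27.534/60 = 16.458900
  N ⇒ keep positive
  Longitude: split at 3 digits → 033° and 31.4634′; 33 + 31.4634/60 = 33.524390
  W ⇒ negate
Point 2:
  φ: 10.5822′ = 0.176370°; total 77.176370
  N → positive
  Longitude: 0 + 22.196/60 = 0.369933
  E → positive
Point 3:
  Lat: 51 + 5.44/60 = 51.090667
  S ⇒ negate
  Longitude: 115 + 35.571/60 = 115.592850
  E ⇒ keep positive
Point 4:
  Lat: 39′ + 26.87″ = 39.44783′; 69 + 39.44783/60 = 69.657464
  S → negative
  Lon: 169 + 48/60 + 30/3600 = 169.808333
  E → positive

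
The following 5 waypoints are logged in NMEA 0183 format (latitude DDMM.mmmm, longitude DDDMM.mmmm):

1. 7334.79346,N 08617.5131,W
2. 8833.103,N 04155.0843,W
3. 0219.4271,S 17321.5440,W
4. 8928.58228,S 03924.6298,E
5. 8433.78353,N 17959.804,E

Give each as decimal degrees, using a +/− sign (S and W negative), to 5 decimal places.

1. 73.57989, -86.29189
2. 88.55172, -41.91807
3. -2.32379, -173.35907
4. -89.47637, 39.41050
5. 84.56306, 179.99673

Point 1:
  Lat: split at 2 digits → 73° and 34.79346′; 73 + 34.79346/60 = 73.579891
  N → positive
  Longitude: split at 3 digits → 086° and 17.5131′; 86 + 17.5131/60 = 86.291885
  hemisphere W, so the sign is −
Point 2:
  φ: degrees = first 2 digits = 88, minutes = 33.103; 88 + 33.103/60 = 88.551717
  N → positive
  Longitude: degrees = first 3 digits = 41, minutes = 55.0843; 41 + 55.0843/60 = 41.918072
  W ⇒ negate
Point 3:
  Lat: degrees = first 2 digits = 2, minutes = 19.4271; 2 + 19.4271/60 = 2.323785
  hemisphere S, so the sign is −
  λ: degrees = first 3 digits = 173, minutes = 21.544; 173 + 21.544/60 = 173.359067
  W → negative
Point 4:
  Latitude: degrees = first 2 digits = 89, minutes = 28.58228; 89 + 28.58228/60 = 89.476371
  S → negative
  Longitude: degrees = first 3 digits = 39, minutes = 24.6298; 39 + 24.6298/60 = 39.410497
  E → positive
Point 5:
  φ: split at 2 digits → 84° and 33.78353′; 84 + 33.78353/60 = 84.563059
  N → positive
  Lon: split at 3 digits → 179° and 59.804′; 179 + 59.804/60 = 179.996733
  E → positive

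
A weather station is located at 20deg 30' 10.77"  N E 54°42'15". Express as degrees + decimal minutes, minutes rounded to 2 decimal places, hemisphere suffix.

20° 30.18′ N, 54° 42.25′ E

Lat: seconds/60 = 0.17950; minutes = 30 + 0.17950 = 30.1795
Lon: 42 + 15/60 = 42.2500′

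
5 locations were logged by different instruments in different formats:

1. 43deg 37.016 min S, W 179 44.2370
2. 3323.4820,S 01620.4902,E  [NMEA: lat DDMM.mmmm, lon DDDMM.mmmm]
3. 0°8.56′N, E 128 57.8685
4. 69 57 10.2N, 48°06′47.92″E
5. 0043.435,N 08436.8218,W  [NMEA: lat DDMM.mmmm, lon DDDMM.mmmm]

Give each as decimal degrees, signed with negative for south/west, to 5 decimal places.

1. -43.61693, -179.73728
2. -33.39137, 16.34150
3. 0.14267, 128.96448
4. 69.95283, 48.11331
5. 0.72392, -84.61370

Point 1:
  Lat: 37.016′ = 0.616933°; total 43.616933
  hemisphere S, so the sign is −
  Lon: 44.237′ = 0.737283°; total 179.737283
  W → negative
Point 2:
  Latitude: degrees = first 2 digits = 33, minutes = 23.482; 33 + 23.482/60 = 33.391367
  S → negative
  λ: degrees = first 3 digits = 16, minutes = 20.4902; 16 + 20.4902/60 = 16.341503
  E → positive
Point 3:
  Lat: 8.56′ = 0.142667°; total 0.142667
  N → positive
  λ: 57.8685′ = 0.964475°; total 128.964475
  E ⇒ keep positive
Point 4:
  Lat: 69° + 57/60 + 10.2/3600 = 69 + 0.950000 + 0.002833 = 69.952833
  N ⇒ keep positive
  Lon: 6′ + 47.92″ = 6.79867′; 48 + 6.79867/60 = 48.113311
  E ⇒ keep positive
Point 5:
  Latitude: degrees = first 2 digits = 0, minutes = 43.435; 0 + 43.435/60 = 0.723917
  N → positive
  Lon: split at 3 digits → 084° and 36.8218′; 84 + 36.8218/60 = 84.613697
  hemisphere W, so the sign is −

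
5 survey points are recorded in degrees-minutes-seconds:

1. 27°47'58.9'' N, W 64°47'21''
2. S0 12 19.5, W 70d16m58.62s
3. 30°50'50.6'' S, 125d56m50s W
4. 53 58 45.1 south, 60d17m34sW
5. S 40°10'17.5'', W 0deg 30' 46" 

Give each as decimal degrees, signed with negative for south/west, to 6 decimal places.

Point 1:
  φ: 27° + 47/60 + 58.9/3600 = 27 + 0.783333 + 0.016361 = 27.7996944
  N → positive
  Longitude: 64° + 47/60 + 21/3600 = 64 + 0.783333 + 0.005833 = 64.7891667
  W → negative
Point 2:
  Latitude: 0 + 12/60 + 19.5/3600 = 0.2054167
  S → negative
  Lon: 16′ + 58.62″ = 16.97700′; 70 + 16.97700/60 = 70.2829500
  W → negative
Point 3:
  Latitude: 30 + 50/60 + 50.6/3600 = 30.8473889
  S → negative
  λ: 56′ + 50″ = 56.83333′; 125 + 56.83333/60 = 125.9472222
  hemisphere W, so the sign is −
Point 4:
  φ: 58′ + 45.1″ = 58.75167′; 53 + 58.75167/60 = 53.9791944
  S → negative
  Longitude: 60° + 17/60 + 34/3600 = 60 + 0.283333 + 0.009444 = 60.2927778
  W → negative
Point 5:
  φ: 40 + 10/60 + 17.5/3600 = 40.1715278
  S → negative
  λ: 30′ + 46″ = 30.76667′; 0 + 30.76667/60 = 0.5127778
  W → negative

1. 27.799694, -64.789167
2. -0.205417, -70.282950
3. -30.847389, -125.947222
4. -53.979194, -60.292778
5. -40.171528, -0.512778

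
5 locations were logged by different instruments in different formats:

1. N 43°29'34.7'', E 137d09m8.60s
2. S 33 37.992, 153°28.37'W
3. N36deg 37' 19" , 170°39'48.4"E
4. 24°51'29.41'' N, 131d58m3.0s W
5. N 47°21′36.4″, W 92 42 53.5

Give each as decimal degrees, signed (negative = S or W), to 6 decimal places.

1. 43.492972, 137.152389
2. -33.633200, -153.472833
3. 36.621944, 170.663444
4. 24.858169, -131.967500
5. 47.360111, -92.714861

Point 1:
  Lat: 43 + 29/60 + 34.7/3600 = 43.4929722
  N → positive
  Lon: 137 + 9/60 + 8.6/3600 = 137.1523889
  E ⇒ keep positive
Point 2:
  Lat: 37.992′ = 0.633200°; total 33.6332000
  S → negative
  Longitude: 28.37′ = 0.472833°; total 153.4728333
  hemisphere W, so the sign is −
Point 3:
  Latitude: 36° + 37/60 + 19/3600 = 36 + 0.616667 + 0.005278 = 36.6219444
  N ⇒ keep positive
  Longitude: 170° + 39/60 + 48.4/3600 = 170 + 0.650000 + 0.013444 = 170.6634444
  E → positive
Point 4:
  φ: 24 + 51/60 + 29.41/3600 = 24.8581694
  N ⇒ keep positive
  Lon: 131 + 58/60 + 3/3600 = 131.9675000
  W ⇒ negate
Point 5:
  Lat: 21′ + 36.4″ = 21.60667′; 47 + 21.60667/60 = 47.3601111
  N → positive
  Lon: 92° + 42/60 + 53.5/3600 = 92 + 0.700000 + 0.014861 = 92.7148611
  W → negative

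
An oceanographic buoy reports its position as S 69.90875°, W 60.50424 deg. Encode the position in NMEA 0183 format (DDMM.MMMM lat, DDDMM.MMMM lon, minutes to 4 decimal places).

Latitude: minutes = (69.908750 − 69) × 60 = 54.525000
Longitude: fractional part 0.504240 → 30.254400 minutes

6954.5250,S / 06030.2544,W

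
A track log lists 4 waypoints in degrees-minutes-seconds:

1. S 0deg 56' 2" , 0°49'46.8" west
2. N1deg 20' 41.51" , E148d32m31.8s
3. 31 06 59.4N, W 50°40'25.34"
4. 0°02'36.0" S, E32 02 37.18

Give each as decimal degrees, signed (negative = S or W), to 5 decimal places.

Point 1:
  Latitude: 0 + 56/60 + 2/3600 = 0.933889
  S ⇒ negate
  λ: 0 + 49/60 + 46.8/3600 = 0.829667
  W → negative
Point 2:
  Lat: 1° + 20/60 + 41.51/3600 = 1 + 0.333333 + 0.011531 = 1.344864
  N ⇒ keep positive
  λ: 148 + 32/60 + 31.8/3600 = 148.542167
  E ⇒ keep positive
Point 3:
  Latitude: 31° + 6/60 + 59.4/3600 = 31 + 0.100000 + 0.016500 = 31.116500
  N ⇒ keep positive
  Lon: 50° + 40/60 + 25.34/3600 = 50 + 0.666667 + 0.007039 = 50.673706
  W → negative
Point 4:
  φ: 0° + 2/60 + 36/3600 = 0 + 0.033333 + 0.010000 = 0.043333
  S → negative
  Lon: 32° + 2/60 + 37.18/3600 = 32 + 0.033333 + 0.010328 = 32.043661
  E ⇒ keep positive

1. -0.93389, -0.82967
2. 1.34486, 148.54217
3. 31.11650, -50.67371
4. -0.04333, 32.04366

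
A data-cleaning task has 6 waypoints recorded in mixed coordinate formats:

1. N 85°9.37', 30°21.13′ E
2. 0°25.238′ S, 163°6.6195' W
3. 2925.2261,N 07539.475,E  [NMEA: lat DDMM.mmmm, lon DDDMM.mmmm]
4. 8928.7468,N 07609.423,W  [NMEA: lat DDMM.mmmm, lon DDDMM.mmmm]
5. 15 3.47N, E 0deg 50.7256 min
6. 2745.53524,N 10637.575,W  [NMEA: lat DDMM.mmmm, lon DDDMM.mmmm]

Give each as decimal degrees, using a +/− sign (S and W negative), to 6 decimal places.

Point 1:
  Latitude: 85 + 9.37/60 = 85.1561667
  N ⇒ keep positive
  Longitude: 30 + 21.13/60 = 30.3521667
  E → positive
Point 2:
  Latitude: 25.238′ = 0.420633°; total 0.4206333
  hemisphere S, so the sign is −
  Longitude: 6.6195′ = 0.110325°; total 163.1103250
  W → negative
Point 3:
  φ: degrees = first 2 digits = 29, minutes = 25.2261; 29 + 25.2261/60 = 29.4204350
  N → positive
  Lon: split at 3 digits → 075° and 39.475′; 75 + 39.475/60 = 75.6579167
  E ⇒ keep positive
Point 4:
  Latitude: degrees = first 2 digits = 89, minutes = 28.7468; 89 + 28.7468/60 = 89.4791133
  N ⇒ keep positive
  λ: degrees = first 3 digits = 76, minutes = 9.423; 76 + 9.423/60 = 76.1570500
  hemisphere W, so the sign is −
Point 5:
  Lat: 15 + 3.47/60 = 15.0578333
  N → positive
  Longitude: 0 + 50.7256/60 = 0.8454267
  E ⇒ keep positive
Point 6:
  Latitude: split at 2 digits → 27° and 45.53524′; 27 + 45.53524/60 = 27.7589207
  N ⇒ keep positive
  λ: degrees = first 3 digits = 106, minutes = 37.575; 106 + 37.575/60 = 106.6262500
  W → negative

1. 85.156167, 30.352167
2. -0.420633, -163.110325
3. 29.420435, 75.657917
4. 89.479113, -76.157050
5. 15.057833, 0.845427
6. 27.758921, -106.626250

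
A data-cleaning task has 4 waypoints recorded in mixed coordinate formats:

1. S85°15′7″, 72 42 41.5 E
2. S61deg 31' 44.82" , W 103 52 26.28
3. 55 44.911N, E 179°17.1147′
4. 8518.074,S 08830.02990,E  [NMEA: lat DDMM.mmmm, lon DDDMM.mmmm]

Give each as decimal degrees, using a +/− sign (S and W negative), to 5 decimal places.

Point 1:
  Latitude: 15′ + 7″ = 15.11667′; 85 + 15.11667/60 = 85.251944
  hemisphere S, so the sign is −
  Lon: 42′ + 41.5″ = 42.69167′; 72 + 42.69167/60 = 72.711528
  E ⇒ keep positive
Point 2:
  Latitude: 61 + 31/60 + 44.82/3600 = 61.529117
  S ⇒ negate
  Lon: 103 + 52/60 + 26.28/3600 = 103.873967
  W ⇒ negate
Point 3:
  Lat: 44.911′ = 0.748517°; total 55.748517
  N ⇒ keep positive
  λ: 179 + 17.1147/60 = 179.285245
  E → positive
Point 4:
  φ: degrees = first 2 digits = 85, minutes = 18.074; 85 + 18.074/60 = 85.301233
  S → negative
  Longitude: split at 3 digits → 088° and 30.0299′; 88 + 30.0299/60 = 88.500498
  E → positive

1. -85.25194, 72.71153
2. -61.52912, -103.87397
3. 55.74852, 179.28525
4. -85.30123, 88.50050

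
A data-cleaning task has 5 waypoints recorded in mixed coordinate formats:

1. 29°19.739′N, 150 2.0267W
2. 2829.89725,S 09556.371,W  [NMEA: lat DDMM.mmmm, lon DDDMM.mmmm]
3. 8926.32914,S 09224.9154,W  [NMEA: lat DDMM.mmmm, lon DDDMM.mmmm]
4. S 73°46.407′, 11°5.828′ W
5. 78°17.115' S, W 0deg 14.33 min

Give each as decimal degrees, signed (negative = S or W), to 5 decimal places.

Point 1:
  Lat: 29 + 19.739/60 = 29.328983
  N → positive
  Lon: 150 + 2.0267/60 = 150.033778
  hemisphere W, so the sign is −
Point 2:
  Lat: split at 2 digits → 28° and 29.89725′; 28 + 29.89725/60 = 28.498288
  hemisphere S, so the sign is −
  Lon: degrees = first 3 digits = 95, minutes = 56.371; 95 + 56.371/60 = 95.939517
  hemisphere W, so the sign is −
Point 3:
  φ: split at 2 digits → 89° and 26.32914′; 89 + 26.32914/60 = 89.438819
  hemisphere S, so the sign is −
  Lon: degrees = first 3 digits = 92, minutes = 24.9154; 92 + 24.9154/60 = 92.415257
  W ⇒ negate
Point 4:
  Latitude: 73 + 46.407/60 = 73.773450
  hemisphere S, so the sign is −
  λ: 5.828′ = 0.097133°; total 11.097133
  W ⇒ negate
Point 5:
  Lat: 17.115′ = 0.285250°; total 78.285250
  hemisphere S, so the sign is −
  λ: 14.33′ = 0.238833°; total 0.238833
  W → negative

1. 29.32898, -150.03378
2. -28.49829, -95.93952
3. -89.43882, -92.41526
4. -73.77345, -11.09713
5. -78.28525, -0.23883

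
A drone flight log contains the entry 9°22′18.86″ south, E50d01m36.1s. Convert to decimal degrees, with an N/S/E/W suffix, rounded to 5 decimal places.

9.37191° S, 50.02669° E

Lat: 9 + 22/60 + 18.86/3600 = 9.371906
Longitude: 1′ + 36.1″ = 1.60167′; 50 + 1.60167/60 = 50.026694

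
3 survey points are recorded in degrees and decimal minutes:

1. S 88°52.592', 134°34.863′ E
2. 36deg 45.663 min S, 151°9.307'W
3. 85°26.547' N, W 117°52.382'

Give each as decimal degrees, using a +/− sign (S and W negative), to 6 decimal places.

1. -88.876533, 134.581050
2. -36.761050, -151.155117
3. 85.442450, -117.873033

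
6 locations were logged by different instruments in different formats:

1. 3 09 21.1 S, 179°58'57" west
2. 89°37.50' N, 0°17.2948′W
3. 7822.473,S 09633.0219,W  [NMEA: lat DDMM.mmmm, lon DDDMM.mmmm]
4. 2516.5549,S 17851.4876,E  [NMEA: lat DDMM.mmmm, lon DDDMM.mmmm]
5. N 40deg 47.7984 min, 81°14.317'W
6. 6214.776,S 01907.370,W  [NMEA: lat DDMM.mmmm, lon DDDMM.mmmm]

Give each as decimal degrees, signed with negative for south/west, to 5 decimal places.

1. -3.15586, -179.98250
2. 89.62500, -0.28825
3. -78.37455, -96.55037
4. -25.27592, 178.85813
5. 40.79664, -81.23862
6. -62.24627, -19.12283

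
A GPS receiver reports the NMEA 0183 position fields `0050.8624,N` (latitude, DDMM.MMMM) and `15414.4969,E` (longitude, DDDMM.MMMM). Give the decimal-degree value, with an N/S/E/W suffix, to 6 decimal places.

Latitude: split at 2 digits → 00° and 50.8624′; 0 + 50.8624/60 = 0.8477067
Lon: degrees = first 3 digits = 154, minutes = 14.4969; 154 + 14.4969/60 = 154.2416150

0.847707° N, 154.241615° E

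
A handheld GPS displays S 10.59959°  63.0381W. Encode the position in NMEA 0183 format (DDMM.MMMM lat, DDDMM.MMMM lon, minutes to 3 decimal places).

Lat: fractional part 0.599590 → 35.97540 minutes
λ: minutes = (63.038100 − 63) × 60 = 2.28600

1035.975,S / 06302.286,W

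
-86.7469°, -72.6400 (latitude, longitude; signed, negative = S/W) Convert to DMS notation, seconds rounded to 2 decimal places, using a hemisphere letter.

Latitude is negative → S; |value| = 86.746900
Latitude: 0.746900° → 44.81400′; 0.81400 × 60 = 48.8400″
Longitude is negative → W; |value| = 72.640000
λ: 0.640000° → 38.40000′; 0.40000 × 60 = 24.0000″

86°44′48.84″ S, 72°38′24.00″ W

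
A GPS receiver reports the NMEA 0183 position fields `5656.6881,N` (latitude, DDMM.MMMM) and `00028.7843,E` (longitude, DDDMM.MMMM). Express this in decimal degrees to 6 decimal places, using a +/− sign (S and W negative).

56.944802, 0.479738

φ: split at 2 digits → 56° and 56.6881′; 56 + 56.6881/60 = 56.9448017
N ⇒ keep positive
λ: degrees = first 3 digits = 0, minutes = 28.7843; 0 + 28.7843/60 = 0.4797383
E → positive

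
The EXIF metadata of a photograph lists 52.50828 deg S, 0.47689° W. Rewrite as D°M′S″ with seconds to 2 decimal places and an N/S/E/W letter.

Latitude: 0.508280 × 60 = 30.49680′ → 30′, remainder × 60 = 29.8080″
Longitude: whole degrees 0; 28.61340′ → 28′ and 36.8040″

52°30′29.81″ S, 0°28′36.80″ W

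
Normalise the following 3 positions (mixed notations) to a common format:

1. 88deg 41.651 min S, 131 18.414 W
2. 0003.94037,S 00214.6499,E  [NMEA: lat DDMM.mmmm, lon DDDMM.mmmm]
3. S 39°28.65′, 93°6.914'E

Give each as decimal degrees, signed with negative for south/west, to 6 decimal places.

Point 1:
  φ: 41.651′ = 0.694183°; total 88.6941833
  S → negative
  Lon: 18.414′ = 0.306900°; total 131.3069000
  hemisphere W, so the sign is −
Point 2:
  φ: degrees = first 2 digits = 0, minutes = 3.94037; 0 + 3.94037/60 = 0.0656728
  S ⇒ negate
  Longitude: degrees = first 3 digits = 2, minutes = 14.6499; 2 + 14.6499/60 = 2.2441650
  E ⇒ keep positive
Point 3:
  Lat: 28.65′ = 0.477500°; total 39.4775000
  S → negative
  Longitude: 93 + 6.914/60 = 93.1152333
  E ⇒ keep positive

1. -88.694183, -131.306900
2. -0.065673, 2.244165
3. -39.477500, 93.115233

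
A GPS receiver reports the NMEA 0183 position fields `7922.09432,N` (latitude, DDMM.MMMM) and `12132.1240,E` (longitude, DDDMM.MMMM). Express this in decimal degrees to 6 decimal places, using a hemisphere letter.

Lat: split at 2 digits → 79° and 22.09432′; 79 + 22.09432/60 = 79.3682387
Lon: split at 3 digits → 121° and 32.124′; 121 + 32.124/60 = 121.5354000

79.368239° N, 121.535400° E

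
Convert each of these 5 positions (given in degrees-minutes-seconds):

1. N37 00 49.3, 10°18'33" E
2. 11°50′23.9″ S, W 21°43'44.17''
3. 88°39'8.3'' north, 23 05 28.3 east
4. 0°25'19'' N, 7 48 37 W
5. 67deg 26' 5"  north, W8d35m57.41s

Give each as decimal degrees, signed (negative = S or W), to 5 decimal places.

Point 1:
  Latitude: 0′ + 49.3″ = 0.82167′; 37 + 0.82167/60 = 37.013694
  N → positive
  λ: 18′ + 33″ = 18.55000′; 10 + 18.55000/60 = 10.309167
  E ⇒ keep positive
Point 2:
  Lat: 11° + 50/60 + 23.9/3600 = 11 + 0.833333 + 0.006639 = 11.839972
  hemisphere S, so the sign is −
  Lon: 21 + 43/60 + 44.17/3600 = 21.728936
  hemisphere W, so the sign is −
Point 3:
  Latitude: 88° + 39/60 + 8.3/3600 = 88 + 0.650000 + 0.002306 = 88.652306
  N ⇒ keep positive
  λ: 23° + 5/60 + 28.3/3600 = 23 + 0.083333 + 0.007861 = 23.091194
  E ⇒ keep positive
Point 4:
  φ: 0 + 25/60 + 19/3600 = 0.421944
  N → positive
  Lon: 48′ + 37″ = 48.61667′; 7 + 48.61667/60 = 7.810278
  W → negative
Point 5:
  Lat: 67° + 26/60 + 5/3600 = 67 + 0.433333 + 0.001389 = 67.434722
  N ⇒ keep positive
  Lon: 35′ + 57.41″ = 35.95683′; 8 + 35.95683/60 = 8.599281
  W ⇒ negate

1. 37.01369, 10.30917
2. -11.83997, -21.72894
3. 88.65231, 23.09119
4. 0.42194, -7.81028
5. 67.43472, -8.59928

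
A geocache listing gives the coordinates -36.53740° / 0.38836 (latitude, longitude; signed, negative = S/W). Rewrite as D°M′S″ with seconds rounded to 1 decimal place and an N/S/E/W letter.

36°32′14.6″ S, 0°23′18.1″ E

Latitude is negative → S; |value| = 36.537400
Lat: whole degrees 36; 32.24400′ → 32′ and 14.640″
Longitude: 0.388360° → 23.30160′; 0.30160 × 60 = 18.096″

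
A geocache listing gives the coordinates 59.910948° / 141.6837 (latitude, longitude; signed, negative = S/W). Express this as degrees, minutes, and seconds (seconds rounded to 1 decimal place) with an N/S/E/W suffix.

59°54′39.4″ N, 141°41′1.3″ E

φ: whole degrees 59; 54.65688′ → 54′ and 39.413″
λ: 0.683700 × 60 = 41.02200′ → 41′, remainder × 60 = 1.320″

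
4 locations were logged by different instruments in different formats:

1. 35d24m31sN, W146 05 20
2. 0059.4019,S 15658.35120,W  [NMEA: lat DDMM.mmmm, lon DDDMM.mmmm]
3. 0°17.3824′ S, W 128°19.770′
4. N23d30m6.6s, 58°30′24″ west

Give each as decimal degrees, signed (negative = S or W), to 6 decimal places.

Point 1:
  φ: 35 + 24/60 + 31/3600 = 35.4086111
  N ⇒ keep positive
  λ: 5′ + 20″ = 5.33333′; 146 + 5.33333/60 = 146.0888889
  W ⇒ negate
Point 2:
  φ: split at 2 digits → 00° and 59.4019′; 0 + 59.4019/60 = 0.9900317
  S ⇒ negate
  Lon: split at 3 digits → 156° and 58.3512′; 156 + 58.3512/60 = 156.9725200
  W ⇒ negate
Point 3:
  Lat: 0 + 17.3824/60 = 0.2897067
  hemisphere S, so the sign is −
  Longitude: 19.77′ = 0.329500°; total 128.3295000
  hemisphere W, so the sign is −
Point 4:
  Latitude: 23° + 30/60 + 6.6/3600 = 23 + 0.500000 + 0.001833 = 23.5018333
  N → positive
  λ: 58 + 30/60 + 24/3600 = 58.5066667
  W → negative

1. 35.408611, -146.088889
2. -0.990032, -156.972520
3. -0.289707, -128.329500
4. 23.501833, -58.506667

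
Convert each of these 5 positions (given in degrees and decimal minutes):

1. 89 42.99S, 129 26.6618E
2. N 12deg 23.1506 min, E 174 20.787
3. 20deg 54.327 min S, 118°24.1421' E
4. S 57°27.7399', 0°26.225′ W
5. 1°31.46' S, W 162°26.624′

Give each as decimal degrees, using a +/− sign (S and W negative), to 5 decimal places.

1. -89.71650, 129.44436
2. 12.38584, 174.34645
3. -20.90545, 118.40237
4. -57.46233, -0.43708
5. -1.52433, -162.44373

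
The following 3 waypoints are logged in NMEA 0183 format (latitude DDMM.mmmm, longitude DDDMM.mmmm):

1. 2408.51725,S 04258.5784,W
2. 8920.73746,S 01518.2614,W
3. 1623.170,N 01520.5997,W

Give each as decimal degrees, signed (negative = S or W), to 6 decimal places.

Point 1:
  Lat: split at 2 digits → 24° and 8.51725′; 24 + 8.51725/60 = 24.1419542
  S → negative
  Longitude: degrees = first 3 digits = 42, minutes = 58.5784; 42 + 58.5784/60 = 42.9763067
  W ⇒ negate
Point 2:
  Lat: split at 2 digits → 89° and 20.73746′; 89 + 20.73746/60 = 89.3456243
  S ⇒ negate
  λ: split at 3 digits → 015° and 18.2614′; 15 + 18.2614/60 = 15.3043567
  W → negative
Point 3:
  Lat: split at 2 digits → 16° and 23.17′; 16 + 23.17/60 = 16.3861667
  N ⇒ keep positive
  Longitude: split at 3 digits → 015° and 20.5997′; 15 + 20.5997/60 = 15.3433283
  hemisphere W, so the sign is −

1. -24.141954, -42.976307
2. -89.345624, -15.304357
3. 16.386167, -15.343328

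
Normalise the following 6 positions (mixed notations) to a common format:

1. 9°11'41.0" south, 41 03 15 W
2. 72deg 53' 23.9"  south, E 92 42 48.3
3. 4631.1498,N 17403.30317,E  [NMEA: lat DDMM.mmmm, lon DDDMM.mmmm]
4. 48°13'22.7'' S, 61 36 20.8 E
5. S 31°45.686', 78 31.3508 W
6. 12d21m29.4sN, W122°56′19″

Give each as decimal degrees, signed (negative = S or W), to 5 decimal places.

Point 1:
  φ: 11′ + 41″ = 11.68333′; 9 + 11.68333/60 = 9.194722
  S ⇒ negate
  λ: 3′ + 15″ = 3.25000′; 41 + 3.25000/60 = 41.054167
  hemisphere W, so the sign is −
Point 2:
  φ: 53′ + 23.9″ = 53.39833′; 72 + 53.39833/60 = 72.889972
  S → negative
  λ: 42′ + 48.3″ = 42.80500′; 92 + 42.80500/60 = 92.713417
  E → positive
Point 3:
  Latitude: degrees = first 2 digits = 46, minutes = 31.1498; 46 + 31.1498/60 = 46.519163
  N ⇒ keep positive
  Longitude: split at 3 digits → 174° and 3.30317′; 174 + 3.30317/60 = 174.055053
  E → positive
Point 4:
  Lat: 48 + 13/60 + 22.7/3600 = 48.222972
  hemisphere S, so the sign is −
  λ: 36′ + 20.8″ = 36.34667′; 61 + 36.34667/60 = 61.605778
  E → positive
Point 5:
  φ: 31 + 45.686/60 = 31.761433
  hemisphere S, so the sign is −
  λ: 31.3508′ = 0.522513°; total 78.522513
  W ⇒ negate
Point 6:
  φ: 12 + 21/60 + 29.4/3600 = 12.358167
  N ⇒ keep positive
  Longitude: 122° + 56/60 + 19/3600 = 122 + 0.933333 + 0.005278 = 122.938611
  W → negative

1. -9.19472, -41.05417
2. -72.88997, 92.71342
3. 46.51916, 174.05505
4. -48.22297, 61.60578
5. -31.76143, -78.52251
6. 12.35817, -122.93861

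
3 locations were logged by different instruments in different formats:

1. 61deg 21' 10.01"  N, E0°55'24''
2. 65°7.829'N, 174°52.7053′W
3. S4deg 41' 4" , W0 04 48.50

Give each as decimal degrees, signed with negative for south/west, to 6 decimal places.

1. 61.352781, 0.923333
2. 65.130483, -174.878422
3. -4.684444, -0.080139

Point 1:
  φ: 61° + 21/60 + 10.01/3600 = 61 + 0.350000 + 0.002781 = 61.3527806
  N ⇒ keep positive
  λ: 0° + 55/60 + 24/3600 = 0 + 0.916667 + 0.006667 = 0.9233333
  E → positive
Point 2:
  Lat: 65 + 7.829/60 = 65.1304833
  N → positive
  Longitude: 52.7053′ = 0.878422°; total 174.8784217
  hemisphere W, so the sign is −
Point 3:
  φ: 4 + 41/60 + 4/3600 = 4.6844444
  S → negative
  Longitude: 0 + 4/60 + 48.5/3600 = 0.0801389
  W → negative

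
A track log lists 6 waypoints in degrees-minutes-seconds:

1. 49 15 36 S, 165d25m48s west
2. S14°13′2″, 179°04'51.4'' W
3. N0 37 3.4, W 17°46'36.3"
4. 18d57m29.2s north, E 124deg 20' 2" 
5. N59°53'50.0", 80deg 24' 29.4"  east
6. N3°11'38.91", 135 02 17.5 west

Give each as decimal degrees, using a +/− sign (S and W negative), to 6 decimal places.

1. -49.260000, -165.430000
2. -14.217222, -179.080944
3. 0.617611, -17.776750
4. 18.958111, 124.333889
5. 59.897222, 80.408167
6. 3.194142, -135.038194

Point 1:
  Lat: 15′ + 36″ = 15.60000′; 49 + 15.60000/60 = 49.2600000
  S ⇒ negate
  Lon: 165 + 25/60 + 48/3600 = 165.4300000
  W → negative
Point 2:
  Lat: 14 + 13/60 + 2/3600 = 14.2172222
  hemisphere S, so the sign is −
  λ: 4′ + 51.4″ = 4.85667′; 179 + 4.85667/60 = 179.0809444
  W ⇒ negate
Point 3:
  φ: 0° + 37/60 + 3.4/3600 = 0 + 0.616667 + 0.000944 = 0.6176111
  N → positive
  Lon: 46′ + 36.3″ = 46.60500′; 17 + 46.60500/60 = 17.7767500
  hemisphere W, so the sign is −
Point 4:
  Latitude: 18 + 57/60 + 29.2/3600 = 18.9581111
  N → positive
  λ: 124 + 20/60 + 2/3600 = 124.3338889
  E → positive
Point 5:
  Lat: 53′ + 50″ = 53.83333′; 59 + 53.83333/60 = 59.8972222
  N ⇒ keep positive
  Lon: 80° + 24/60 + 29.4/3600 = 80 + 0.400000 + 0.008167 = 80.4081667
  E → positive
Point 6:
  φ: 3° + 11/60 + 38.91/3600 = 3 + 0.183333 + 0.010808 = 3.1941417
  N ⇒ keep positive
  Lon: 135° + 2/60 + 17.5/3600 = 135 + 0.033333 + 0.004861 = 135.0381944
  hemisphere W, so the sign is −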